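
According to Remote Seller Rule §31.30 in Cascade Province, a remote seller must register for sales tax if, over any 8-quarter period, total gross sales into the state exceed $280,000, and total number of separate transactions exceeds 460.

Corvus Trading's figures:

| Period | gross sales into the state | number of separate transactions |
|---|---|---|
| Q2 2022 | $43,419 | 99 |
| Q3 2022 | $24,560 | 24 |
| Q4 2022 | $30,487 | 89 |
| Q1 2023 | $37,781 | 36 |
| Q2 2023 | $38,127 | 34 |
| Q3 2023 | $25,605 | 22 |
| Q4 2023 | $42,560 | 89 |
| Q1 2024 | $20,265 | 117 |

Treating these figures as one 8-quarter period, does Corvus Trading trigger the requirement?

No

Total gross sales into the state: $43,419 + $24,560 + $30,487 + $37,781 + $38,127 + $25,605 + $42,560 + $20,265 = $262,804 (≤ $280,000).
Total number of separate transactions: 99 + 24 + 89 + 36 + 34 + 22 + 89 + 117 = 510 (> 460).
The test is 'and': the rule requires both, and at least one is not exceeded.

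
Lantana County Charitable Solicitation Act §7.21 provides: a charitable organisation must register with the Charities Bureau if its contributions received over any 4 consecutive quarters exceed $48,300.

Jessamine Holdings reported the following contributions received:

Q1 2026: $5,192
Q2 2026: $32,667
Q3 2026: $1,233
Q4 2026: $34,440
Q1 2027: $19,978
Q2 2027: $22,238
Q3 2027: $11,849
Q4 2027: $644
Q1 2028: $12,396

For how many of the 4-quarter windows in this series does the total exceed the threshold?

5

Q1 2026–Q4 2026: $5,192 + $32,667 + $1,233 + $34,440 = $73,532 (over)
Q2 2026–Q1 2027: $32,667 + $1,233 + $34,440 + $19,978 = $88,318 (over)
Q3 2026–Q2 2027: $1,233 + $34,440 + $19,978 + $22,238 = $77,889 (over)
Q4 2026–Q3 2027: $34,440 + $19,978 + $22,238 + $11,849 = $88,505 (over)
Q1 2027–Q4 2027: $19,978 + $22,238 + $11,849 + $644 = $54,709 (over)
Q2 2027–Q1 2028: $22,238 + $11,849 + $644 + $12,396 = $47,127 (under)
5 windows exceed the threshold.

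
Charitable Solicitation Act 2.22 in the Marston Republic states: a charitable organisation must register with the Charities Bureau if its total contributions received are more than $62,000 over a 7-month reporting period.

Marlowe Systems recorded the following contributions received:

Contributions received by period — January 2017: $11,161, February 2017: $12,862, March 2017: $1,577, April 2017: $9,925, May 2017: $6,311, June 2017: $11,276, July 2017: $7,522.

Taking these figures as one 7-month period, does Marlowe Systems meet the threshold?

Total contributions received: $11,161 + $12,862 + $1,577 + $9,925 + $6,311 + $11,276 + $7,522 = $60,634.
$60,634 ≤ $62,000, so the threshold is not exceeded.

No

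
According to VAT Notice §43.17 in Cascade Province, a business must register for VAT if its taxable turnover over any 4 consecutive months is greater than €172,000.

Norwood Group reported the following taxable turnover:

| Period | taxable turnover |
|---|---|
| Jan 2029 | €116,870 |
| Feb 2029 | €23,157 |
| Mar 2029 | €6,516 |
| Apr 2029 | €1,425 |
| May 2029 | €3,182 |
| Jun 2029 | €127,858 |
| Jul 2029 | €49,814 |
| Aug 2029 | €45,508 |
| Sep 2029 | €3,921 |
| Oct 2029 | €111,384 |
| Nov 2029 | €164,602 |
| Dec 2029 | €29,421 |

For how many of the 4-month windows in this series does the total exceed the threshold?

Jan 2029–Apr 2029: €116,870 + €23,157 + €6,516 + €1,425 = €147,968 (under)
Feb 2029–May 2029: €23,157 + €6,516 + €1,425 + €3,182 = €34,280 (under)
Mar 2029–Jun 2029: €6,516 + €1,425 + €3,182 + €127,858 = €138,981 (under)
Apr 2029–Jul 2029: €1,425 + €3,182 + €127,858 + €49,814 = €182,279 (over)
May 2029–Aug 2029: €3,182 + €127,858 + €49,814 + €45,508 = €226,362 (over)
Jun 2029–Sep 2029: €127,858 + €49,814 + €45,508 + €3,921 = €227,101 (over)
Jul 2029–Oct 2029: €49,814 + €45,508 + €3,921 + €111,384 = €210,627 (over)
Aug 2029–Nov 2029: €45,508 + €3,921 + €111,384 + €164,602 = €325,415 (over)
Sep 2029–Dec 2029: €3,921 + €111,384 + €164,602 + €29,421 = €309,328 (over)
6 windows exceed the threshold.

6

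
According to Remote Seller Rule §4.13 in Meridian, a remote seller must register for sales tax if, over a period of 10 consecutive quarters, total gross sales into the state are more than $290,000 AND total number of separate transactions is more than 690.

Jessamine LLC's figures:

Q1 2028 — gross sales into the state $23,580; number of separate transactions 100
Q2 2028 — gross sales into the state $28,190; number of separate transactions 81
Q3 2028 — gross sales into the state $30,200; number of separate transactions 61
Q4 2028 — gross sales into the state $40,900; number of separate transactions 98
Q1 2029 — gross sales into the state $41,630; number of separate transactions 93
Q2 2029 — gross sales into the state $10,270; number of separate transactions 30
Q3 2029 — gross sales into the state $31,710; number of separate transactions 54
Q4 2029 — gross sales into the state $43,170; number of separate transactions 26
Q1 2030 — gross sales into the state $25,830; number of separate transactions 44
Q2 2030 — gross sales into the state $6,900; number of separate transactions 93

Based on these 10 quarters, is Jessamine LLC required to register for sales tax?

Total gross sales into the state: $23,580 + $28,190 + $30,200 + $40,900 + $41,630 + $10,270 + $31,710 + $43,170 + $25,830 + $6,900 = $282,380 (≤ $290,000).
Total number of separate transactions: 100 + 81 + 61 + 98 + 93 + 30 + 54 + 26 + 44 + 93 = 680 (≤ 690).
The test is 'and': the rule requires both, and at least one is not exceeded.

No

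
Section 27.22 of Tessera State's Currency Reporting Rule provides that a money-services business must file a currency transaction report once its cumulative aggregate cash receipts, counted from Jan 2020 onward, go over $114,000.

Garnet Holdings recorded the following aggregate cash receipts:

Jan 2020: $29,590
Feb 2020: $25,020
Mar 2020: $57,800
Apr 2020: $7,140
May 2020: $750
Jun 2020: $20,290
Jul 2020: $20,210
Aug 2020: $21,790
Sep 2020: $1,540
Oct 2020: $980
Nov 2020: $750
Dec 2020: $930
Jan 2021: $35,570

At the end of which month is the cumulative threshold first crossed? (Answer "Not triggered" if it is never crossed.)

Through Jan 2020: $29,590
Through Feb 2020: $54,610
Through Mar 2020: $112,410
Through Apr 2020: $119,550 ← exceeds threshold

Apr 2020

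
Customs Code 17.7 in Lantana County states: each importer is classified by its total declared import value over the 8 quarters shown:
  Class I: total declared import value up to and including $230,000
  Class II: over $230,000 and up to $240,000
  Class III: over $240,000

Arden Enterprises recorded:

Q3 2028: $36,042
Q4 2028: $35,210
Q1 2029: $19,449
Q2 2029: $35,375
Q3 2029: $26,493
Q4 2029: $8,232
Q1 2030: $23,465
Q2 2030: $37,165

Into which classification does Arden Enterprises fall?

Class I

Total declared import value: $36,042 + $35,210 + $19,449 + $35,375 + $26,493 + $8,232 + $23,465 + $37,165 = $221,431.
$221,431 ≤ $230,000, so Class I applies.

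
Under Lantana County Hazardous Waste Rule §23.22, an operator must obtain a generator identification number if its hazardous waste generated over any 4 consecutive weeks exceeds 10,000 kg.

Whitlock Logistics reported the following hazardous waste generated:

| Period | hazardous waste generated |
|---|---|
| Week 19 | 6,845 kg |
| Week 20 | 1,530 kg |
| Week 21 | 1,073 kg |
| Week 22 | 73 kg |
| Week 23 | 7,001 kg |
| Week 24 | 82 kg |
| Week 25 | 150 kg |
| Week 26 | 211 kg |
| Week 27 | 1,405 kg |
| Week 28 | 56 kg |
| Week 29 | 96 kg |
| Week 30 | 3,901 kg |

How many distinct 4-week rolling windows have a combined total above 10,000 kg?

Week 19–Week 22: 6,845 kg + 1,530 kg + 1,073 kg + 73 kg = 9,521 kg (under)
Week 20–Week 23: 1,530 kg + 1,073 kg + 73 kg + 7,001 kg = 9,677 kg (under)
Week 21–Week 24: 1,073 kg + 73 kg + 7,001 kg + 82 kg = 8,229 kg (under)
Week 22–Week 25: 73 kg + 7,001 kg + 82 kg + 150 kg = 7,306 kg (under)
Week 23–Week 26: 7,001 kg + 82 kg + 150 kg + 211 kg = 7,444 kg (under)
Week 24–Week 27: 82 kg + 150 kg + 211 kg + 1,405 kg = 1,848 kg (under)
Week 25–Week 28: 150 kg + 211 kg + 1,405 kg + 56 kg = 1,822 kg (under)
Week 26–Week 29: 211 kg + 1,405 kg + 56 kg + 96 kg = 1,768 kg (under)
Week 27–Week 30: 1,405 kg + 56 kg + 96 kg + 3,901 kg = 5,458 kg (under)
0 windows exceed the threshold.

0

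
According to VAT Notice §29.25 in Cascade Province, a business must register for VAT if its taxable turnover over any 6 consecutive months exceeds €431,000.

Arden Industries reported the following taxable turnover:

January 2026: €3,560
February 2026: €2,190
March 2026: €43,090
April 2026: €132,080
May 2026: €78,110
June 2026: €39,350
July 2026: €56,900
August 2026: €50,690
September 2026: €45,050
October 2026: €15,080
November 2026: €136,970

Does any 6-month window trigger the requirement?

January 2026–June 2026: €3,560 + €2,190 + €43,090 + €132,080 + €78,110 + €39,350 = €298,380 (under)
February 2026–July 2026: €2,190 + €43,090 + €132,080 + €78,110 + €39,350 + €56,900 = €351,720 (under)
March 2026–August 2026: €43,090 + €132,080 + €78,110 + €39,350 + €56,900 + €50,690 = €400,220 (under)
April 2026–September 2026: €132,080 + €78,110 + €39,350 + €56,900 + €50,690 + €45,050 = €402,180 (under)
May 2026–October 2026: €78,110 + €39,350 + €56,900 + €50,690 + €45,050 + €15,080 = €285,180 (under)
June 2026–November 2026: €39,350 + €56,900 + €50,690 + €45,050 + €15,080 + €136,970 = €344,040 (under)
No window exceeds €431,000.

No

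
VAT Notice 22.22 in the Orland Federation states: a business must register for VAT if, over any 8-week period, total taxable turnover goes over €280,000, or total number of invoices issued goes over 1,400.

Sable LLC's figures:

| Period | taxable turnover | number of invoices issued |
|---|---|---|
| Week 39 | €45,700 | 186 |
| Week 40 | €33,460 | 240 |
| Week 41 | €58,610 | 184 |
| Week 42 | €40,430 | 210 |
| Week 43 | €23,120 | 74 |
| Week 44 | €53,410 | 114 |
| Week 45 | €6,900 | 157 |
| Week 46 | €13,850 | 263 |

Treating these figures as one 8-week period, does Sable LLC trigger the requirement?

Yes

Total taxable turnover: €45,700 + €33,460 + €58,610 + €40,430 + €23,120 + €53,410 + €6,900 + €13,850 = €275,480 (≤ €280,000).
Total number of invoices issued: 186 + 240 + 184 + 210 + 74 + 114 + 157 + 263 = 1,428 (> 1,400).
The test is 'or': at least one threshold is exceeded.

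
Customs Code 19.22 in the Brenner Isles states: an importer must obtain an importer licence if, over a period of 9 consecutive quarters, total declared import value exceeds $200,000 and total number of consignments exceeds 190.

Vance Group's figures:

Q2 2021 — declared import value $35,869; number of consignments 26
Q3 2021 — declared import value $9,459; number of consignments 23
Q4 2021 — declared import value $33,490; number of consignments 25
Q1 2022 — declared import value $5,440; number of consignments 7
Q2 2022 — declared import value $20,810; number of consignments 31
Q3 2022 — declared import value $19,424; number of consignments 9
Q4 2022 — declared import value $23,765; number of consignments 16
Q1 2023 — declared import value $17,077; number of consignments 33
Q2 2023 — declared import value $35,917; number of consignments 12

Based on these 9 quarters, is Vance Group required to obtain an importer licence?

No

Total declared import value: $35,869 + $9,459 + $33,490 + $5,440 + $20,810 + $19,424 + $23,765 + $17,077 + $35,917 = $201,251 (> $200,000).
Total number of consignments: 26 + 23 + 25 + 7 + 31 + 9 + 16 + 33 + 12 = 182 (≤ 190).
The test is 'and': the rule requires both, and at least one is not exceeded.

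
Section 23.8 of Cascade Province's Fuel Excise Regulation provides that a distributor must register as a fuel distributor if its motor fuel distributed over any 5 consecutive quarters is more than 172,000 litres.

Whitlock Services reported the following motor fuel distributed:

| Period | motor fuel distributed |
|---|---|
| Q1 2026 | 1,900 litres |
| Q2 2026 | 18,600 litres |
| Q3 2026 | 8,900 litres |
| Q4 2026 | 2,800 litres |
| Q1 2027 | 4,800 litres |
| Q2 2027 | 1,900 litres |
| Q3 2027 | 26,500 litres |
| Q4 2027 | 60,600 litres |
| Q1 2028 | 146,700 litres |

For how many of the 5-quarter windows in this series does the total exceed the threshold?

Q1 2026–Q1 2027: 1,900 litres + 18,600 litres + 8,900 litres + 2,800 litres + 4,800 litres = 37,000 litres (under)
Q2 2026–Q2 2027: 18,600 litres + 8,900 litres + 2,800 litres + 4,800 litres + 1,900 litres = 37,000 litres (under)
Q3 2026–Q3 2027: 8,900 litres + 2,800 litres + 4,800 litres + 1,900 litres + 26,500 litres = 44,900 litres (under)
Q4 2026–Q4 2027: 2,800 litres + 4,800 litres + 1,900 litres + 26,500 litres + 60,600 litres = 96,600 litres (under)
Q1 2027–Q1 2028: 4,800 litres + 1,900 litres + 26,500 litres + 60,600 litres + 146,700 litres = 240,500 litres (over)
1 window exceeds the threshold.

1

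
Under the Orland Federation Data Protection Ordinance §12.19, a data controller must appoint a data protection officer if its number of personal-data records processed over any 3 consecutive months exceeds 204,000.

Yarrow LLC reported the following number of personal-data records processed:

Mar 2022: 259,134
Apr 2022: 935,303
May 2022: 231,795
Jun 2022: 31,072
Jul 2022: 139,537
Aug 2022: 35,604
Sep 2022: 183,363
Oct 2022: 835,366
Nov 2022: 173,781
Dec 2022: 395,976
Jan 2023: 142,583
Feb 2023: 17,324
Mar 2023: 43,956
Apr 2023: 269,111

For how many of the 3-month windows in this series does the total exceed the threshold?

Mar 2022–May 2022: 259,134 + 935,303 + 231,795 = 1,426,232 (over)
Apr 2022–Jun 2022: 935,303 + 231,795 + 31,072 = 1,198,170 (over)
May 2022–Jul 2022: 231,795 + 31,072 + 139,537 = 402,404 (over)
Jun 2022–Aug 2022: 31,072 + 139,537 + 35,604 = 206,213 (over)
Jul 2022–Sep 2022: 139,537 + 35,604 + 183,363 = 358,504 (over)
Aug 2022–Oct 2022: 35,604 + 183,363 + 835,366 = 1,054,333 (over)
Sep 2022–Nov 2022: 183,363 + 835,366 + 173,781 = 1,192,510 (over)
Oct 2022–Dec 2022: 835,366 + 173,781 + 395,976 = 1,405,123 (over)
Nov 2022–Jan 2023: 173,781 + 395,976 + 142,583 = 712,340 (over)
Dec 2022–Feb 2023: 395,976 + 142,583 + 17,324 = 555,883 (over)
Jan 2023–Mar 2023: 142,583 + 17,324 + 43,956 = 203,863 (under)
Feb 2023–Apr 2023: 17,324 + 43,956 + 269,111 = 330,391 (over)
11 windows exceed the threshold.

11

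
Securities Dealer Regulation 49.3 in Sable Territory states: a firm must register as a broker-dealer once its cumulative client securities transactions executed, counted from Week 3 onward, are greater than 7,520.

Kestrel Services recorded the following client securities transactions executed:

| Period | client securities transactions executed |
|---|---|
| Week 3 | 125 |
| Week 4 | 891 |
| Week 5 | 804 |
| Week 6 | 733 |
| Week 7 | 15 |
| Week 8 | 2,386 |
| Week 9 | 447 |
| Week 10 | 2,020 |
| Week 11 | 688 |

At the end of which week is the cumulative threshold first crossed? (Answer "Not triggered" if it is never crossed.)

Through Week 3: 125
Through Week 4: 1,016
Through Week 5: 1,820
Through Week 6: 2,553
Through Week 7: 2,568
Through Week 8: 4,954
Through Week 9: 5,401
Through Week 10: 7,421
Through Week 11: 8,109 ← exceeds threshold

Week 11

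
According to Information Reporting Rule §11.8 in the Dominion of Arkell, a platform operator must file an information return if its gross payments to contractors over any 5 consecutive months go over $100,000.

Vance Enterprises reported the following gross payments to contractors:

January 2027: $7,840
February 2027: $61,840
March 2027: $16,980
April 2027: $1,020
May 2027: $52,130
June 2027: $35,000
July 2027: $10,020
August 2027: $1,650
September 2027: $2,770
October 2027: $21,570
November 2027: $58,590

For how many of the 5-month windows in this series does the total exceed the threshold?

January 2027–May 2027: $7,840 + $61,840 + $16,980 + $1,020 + $52,130 = $139,810 (over)
February 2027–June 2027: $61,840 + $16,980 + $1,020 + $52,130 + $35,000 = $166,970 (over)
March 2027–July 2027: $16,980 + $1,020 + $52,130 + $35,000 + $10,020 = $115,150 (over)
April 2027–August 2027: $1,020 + $52,130 + $35,000 + $10,020 + $1,650 = $99,820 (under)
May 2027–September 2027: $52,130 + $35,000 + $10,020 + $1,650 + $2,770 = $101,570 (over)
June 2027–October 2027: $35,000 + $10,020 + $1,650 + $2,770 + $21,570 = $71,010 (under)
July 2027–November 2027: $10,020 + $1,650 + $2,770 + $21,570 + $58,590 = $94,600 (under)
4 windows exceed the threshold.

4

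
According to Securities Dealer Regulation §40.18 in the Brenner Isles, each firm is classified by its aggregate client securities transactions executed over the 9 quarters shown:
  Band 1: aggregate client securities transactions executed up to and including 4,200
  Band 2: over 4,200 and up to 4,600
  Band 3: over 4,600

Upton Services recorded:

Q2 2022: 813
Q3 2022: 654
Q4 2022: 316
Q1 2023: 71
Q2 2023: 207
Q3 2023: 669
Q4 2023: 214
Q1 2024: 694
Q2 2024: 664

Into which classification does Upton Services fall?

Aggregate client securities transactions executed: 813 + 654 + 316 + 71 + 207 + 669 + 214 + 694 + 664 = 4,302.
4,200 < 4,302 ≤ 4,600, so Band 2 applies.

Band 2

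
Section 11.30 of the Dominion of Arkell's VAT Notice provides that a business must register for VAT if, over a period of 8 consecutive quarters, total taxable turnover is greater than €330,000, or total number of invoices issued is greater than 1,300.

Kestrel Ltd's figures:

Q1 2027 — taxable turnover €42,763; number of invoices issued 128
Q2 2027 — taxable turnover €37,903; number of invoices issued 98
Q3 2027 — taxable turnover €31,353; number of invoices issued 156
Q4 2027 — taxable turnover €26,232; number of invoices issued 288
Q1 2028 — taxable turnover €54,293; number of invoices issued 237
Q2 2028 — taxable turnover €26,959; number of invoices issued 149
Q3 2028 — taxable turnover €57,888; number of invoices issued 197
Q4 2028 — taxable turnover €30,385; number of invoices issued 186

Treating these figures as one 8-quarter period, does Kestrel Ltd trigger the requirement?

Yes

Total taxable turnover: €42,763 + €37,903 + €31,353 + €26,232 + €54,293 + €26,959 + €57,888 + €30,385 = €307,776 (≤ €330,000).
Total number of invoices issued: 128 + 98 + 156 + 288 + 237 + 149 + 197 + 186 = 1,439 (> 1,300).
The test is 'or': at least one threshold is exceeded.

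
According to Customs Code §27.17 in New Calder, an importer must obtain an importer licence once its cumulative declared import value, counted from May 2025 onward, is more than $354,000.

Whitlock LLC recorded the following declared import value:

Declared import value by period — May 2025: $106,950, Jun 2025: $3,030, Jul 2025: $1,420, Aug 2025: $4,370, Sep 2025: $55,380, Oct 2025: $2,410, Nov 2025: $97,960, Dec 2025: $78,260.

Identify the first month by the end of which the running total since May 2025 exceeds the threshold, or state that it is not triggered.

Through May 2025: $106,950
Through Jun 2025: $109,980
Through Jul 2025: $111,400
Through Aug 2025: $115,770
Through Sep 2025: $171,150
Through Oct 2025: $173,560
Through Nov 2025: $271,520
Through Dec 2025: $349,780
Final cumulative total $349,780 ≤ $354,000; the threshold is never exceeded.

Not triggered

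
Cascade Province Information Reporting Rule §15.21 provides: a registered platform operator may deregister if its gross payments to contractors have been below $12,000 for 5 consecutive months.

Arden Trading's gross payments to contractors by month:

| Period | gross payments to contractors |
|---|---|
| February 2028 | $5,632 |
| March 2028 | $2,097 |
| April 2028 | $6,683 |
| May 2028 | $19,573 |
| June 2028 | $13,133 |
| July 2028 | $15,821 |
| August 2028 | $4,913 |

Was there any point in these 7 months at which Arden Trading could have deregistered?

Months below $12,000: February 2028, March 2028, April 2028, August 2028.
Longest run of consecutive months below the threshold: 3.
3 < 5, so Arden Trading never became eligible.

No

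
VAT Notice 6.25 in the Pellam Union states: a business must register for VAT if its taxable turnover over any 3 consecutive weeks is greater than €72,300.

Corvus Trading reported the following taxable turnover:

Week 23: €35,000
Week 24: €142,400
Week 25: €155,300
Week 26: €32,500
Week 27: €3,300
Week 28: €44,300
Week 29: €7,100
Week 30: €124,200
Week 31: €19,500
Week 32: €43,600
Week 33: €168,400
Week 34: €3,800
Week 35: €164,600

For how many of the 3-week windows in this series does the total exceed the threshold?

10

Week 23–Week 25: €35,000 + €142,400 + €155,300 = €332,700 (over)
Week 24–Week 26: €142,400 + €155,300 + €32,500 = €330,200 (over)
Week 25–Week 27: €155,300 + €32,500 + €3,300 = €191,100 (over)
Week 26–Week 28: €32,500 + €3,300 + €44,300 = €80,100 (over)
Week 27–Week 29: €3,300 + €44,300 + €7,100 = €54,700 (under)
Week 28–Week 30: €44,300 + €7,100 + €124,200 = €175,600 (over)
Week 29–Week 31: €7,100 + €124,200 + €19,500 = €150,800 (over)
Week 30–Week 32: €124,200 + €19,500 + €43,600 = €187,300 (over)
Week 31–Week 33: €19,500 + €43,600 + €168,400 = €231,500 (over)
Week 32–Week 34: €43,600 + €168,400 + €3,800 = €215,800 (over)
Week 33–Week 35: €168,400 + €3,800 + €164,600 = €336,800 (over)
10 windows exceed the threshold.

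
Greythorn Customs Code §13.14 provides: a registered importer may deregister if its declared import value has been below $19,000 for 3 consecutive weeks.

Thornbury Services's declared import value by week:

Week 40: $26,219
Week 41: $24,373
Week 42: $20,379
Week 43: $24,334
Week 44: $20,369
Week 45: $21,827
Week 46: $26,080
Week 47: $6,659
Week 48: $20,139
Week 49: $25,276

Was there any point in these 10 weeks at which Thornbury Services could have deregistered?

No

Weeks below $19,000: Week 47.
Longest run of consecutive weeks below the threshold: 1.
1 < 3, so Thornbury Services never became eligible.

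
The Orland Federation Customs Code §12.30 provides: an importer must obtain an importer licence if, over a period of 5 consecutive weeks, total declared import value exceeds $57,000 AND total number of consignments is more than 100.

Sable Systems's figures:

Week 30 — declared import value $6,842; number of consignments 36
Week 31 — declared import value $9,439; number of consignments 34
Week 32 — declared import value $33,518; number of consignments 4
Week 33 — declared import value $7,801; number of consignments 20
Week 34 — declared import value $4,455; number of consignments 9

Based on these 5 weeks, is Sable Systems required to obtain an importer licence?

Yes

Total declared import value: $6,842 + $9,439 + $33,518 + $7,801 + $4,455 = $62,055 (> $57,000).
Total number of consignments: 36 + 34 + 4 + 20 + 9 = 103 (> 100).
The test is 'and': both thresholds are exceeded.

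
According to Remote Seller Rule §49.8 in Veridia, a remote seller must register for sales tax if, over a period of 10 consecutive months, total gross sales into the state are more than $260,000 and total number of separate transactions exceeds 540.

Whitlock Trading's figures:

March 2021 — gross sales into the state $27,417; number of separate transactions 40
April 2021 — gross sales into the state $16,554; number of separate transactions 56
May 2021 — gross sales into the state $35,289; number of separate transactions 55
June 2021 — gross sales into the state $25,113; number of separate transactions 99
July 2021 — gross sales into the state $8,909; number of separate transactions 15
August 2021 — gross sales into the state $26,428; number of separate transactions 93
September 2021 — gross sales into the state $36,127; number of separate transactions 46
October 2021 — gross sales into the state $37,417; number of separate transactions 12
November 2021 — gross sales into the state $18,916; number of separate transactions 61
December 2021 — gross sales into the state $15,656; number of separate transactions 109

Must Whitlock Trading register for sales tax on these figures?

No

Total gross sales into the state: $27,417 + $16,554 + $35,289 + $25,113 + $8,909 + $26,428 + $36,127 + $37,417 + $18,916 + $15,656 = $247,826 (≤ $260,000).
Total number of separate transactions: 40 + 56 + 55 + 99 + 15 + 93 + 46 + 12 + 61 + 109 = 586 (> 540).
The test is 'and': the rule requires both, and at least one is not exceeded.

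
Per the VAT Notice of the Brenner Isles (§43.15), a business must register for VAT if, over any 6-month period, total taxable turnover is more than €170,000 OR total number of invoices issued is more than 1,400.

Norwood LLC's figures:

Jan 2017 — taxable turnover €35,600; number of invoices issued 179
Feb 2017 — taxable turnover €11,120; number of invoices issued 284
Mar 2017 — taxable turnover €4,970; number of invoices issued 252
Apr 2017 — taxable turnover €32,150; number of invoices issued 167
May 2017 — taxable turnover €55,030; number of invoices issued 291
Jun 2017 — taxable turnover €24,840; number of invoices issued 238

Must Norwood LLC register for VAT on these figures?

Yes

Total taxable turnover: €35,600 + €11,120 + €4,970 + €32,150 + €55,030 + €24,840 = €163,710 (≤ €170,000).
Total number of invoices issued: 179 + 284 + 252 + 167 + 291 + 238 = 1,411 (> 1,400).
The test is 'or': at least one threshold is exceeded.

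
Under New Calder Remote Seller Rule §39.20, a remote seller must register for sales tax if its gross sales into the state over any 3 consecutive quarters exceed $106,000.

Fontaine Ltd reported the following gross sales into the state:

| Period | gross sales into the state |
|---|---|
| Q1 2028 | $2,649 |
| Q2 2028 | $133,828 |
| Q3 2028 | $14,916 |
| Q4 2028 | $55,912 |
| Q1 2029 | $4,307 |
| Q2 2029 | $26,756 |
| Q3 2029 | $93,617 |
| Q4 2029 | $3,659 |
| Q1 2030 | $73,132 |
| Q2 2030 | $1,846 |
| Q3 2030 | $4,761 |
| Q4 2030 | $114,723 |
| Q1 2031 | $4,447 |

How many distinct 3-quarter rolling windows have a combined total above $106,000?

7

Q1 2028–Q3 2028: $2,649 + $133,828 + $14,916 = $151,393 (over)
Q2 2028–Q4 2028: $133,828 + $14,916 + $55,912 = $204,656 (over)
Q3 2028–Q1 2029: $14,916 + $55,912 + $4,307 = $75,135 (under)
Q4 2028–Q2 2029: $55,912 + $4,307 + $26,756 = $86,975 (under)
Q1 2029–Q3 2029: $4,307 + $26,756 + $93,617 = $124,680 (over)
Q2 2029–Q4 2029: $26,756 + $93,617 + $3,659 = $124,032 (over)
Q3 2029–Q1 2030: $93,617 + $3,659 + $73,132 = $170,408 (over)
Q4 2029–Q2 2030: $3,659 + $73,132 + $1,846 = $78,637 (under)
Q1 2030–Q3 2030: $73,132 + $1,846 + $4,761 = $79,739 (under)
Q2 2030–Q4 2030: $1,846 + $4,761 + $114,723 = $121,330 (over)
Q3 2030–Q1 2031: $4,761 + $114,723 + $4,447 = $123,931 (over)
7 windows exceed the threshold.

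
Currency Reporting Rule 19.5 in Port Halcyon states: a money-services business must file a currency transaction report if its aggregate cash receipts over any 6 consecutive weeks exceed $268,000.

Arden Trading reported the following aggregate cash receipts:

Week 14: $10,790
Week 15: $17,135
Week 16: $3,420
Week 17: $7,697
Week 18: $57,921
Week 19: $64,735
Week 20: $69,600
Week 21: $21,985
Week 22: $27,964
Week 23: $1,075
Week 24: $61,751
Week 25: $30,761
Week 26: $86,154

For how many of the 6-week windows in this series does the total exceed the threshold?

Week 14–Week 19: $10,790 + $17,135 + $3,420 + $7,697 + $57,921 + $64,735 = $161,698 (under)
Week 15–Week 20: $17,135 + $3,420 + $7,697 + $57,921 + $64,735 + $69,600 = $220,508 (under)
Week 16–Week 21: $3,420 + $7,697 + $57,921 + $64,735 + $69,600 + $21,985 = $225,358 (under)
Week 17–Week 22: $7,697 + $57,921 + $64,735 + $69,600 + $21,985 + $27,964 = $249,902 (under)
Week 18–Week 23: $57,921 + $64,735 + $69,600 + $21,985 + $27,964 + $1,075 = $243,280 (under)
Week 19–Week 24: $64,735 + $69,600 + $21,985 + $27,964 + $1,075 + $61,751 = $247,110 (under)
Week 20–Week 25: $69,600 + $21,985 + $27,964 + $1,075 + $61,751 + $30,761 = $213,136 (under)
Week 21–Week 26: $21,985 + $27,964 + $1,075 + $61,751 + $30,761 + $86,154 = $229,690 (under)
0 windows exceed the threshold.

0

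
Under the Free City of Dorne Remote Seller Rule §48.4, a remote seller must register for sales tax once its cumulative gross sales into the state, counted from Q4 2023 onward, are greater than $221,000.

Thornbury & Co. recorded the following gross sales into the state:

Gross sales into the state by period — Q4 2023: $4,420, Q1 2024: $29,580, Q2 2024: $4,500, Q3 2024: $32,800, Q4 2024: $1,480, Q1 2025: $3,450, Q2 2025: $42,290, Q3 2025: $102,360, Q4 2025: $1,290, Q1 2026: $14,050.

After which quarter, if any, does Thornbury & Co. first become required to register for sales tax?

Q4 2025

Through Q4 2023: $4,420
Through Q1 2024: $34,000
Through Q2 2024: $38,500
Through Q3 2024: $71,300
Through Q4 2024: $72,780
Through Q1 2025: $76,230
Through Q2 2025: $118,520
Through Q3 2025: $220,880
Through Q4 2025: $222,170 ← exceeds threshold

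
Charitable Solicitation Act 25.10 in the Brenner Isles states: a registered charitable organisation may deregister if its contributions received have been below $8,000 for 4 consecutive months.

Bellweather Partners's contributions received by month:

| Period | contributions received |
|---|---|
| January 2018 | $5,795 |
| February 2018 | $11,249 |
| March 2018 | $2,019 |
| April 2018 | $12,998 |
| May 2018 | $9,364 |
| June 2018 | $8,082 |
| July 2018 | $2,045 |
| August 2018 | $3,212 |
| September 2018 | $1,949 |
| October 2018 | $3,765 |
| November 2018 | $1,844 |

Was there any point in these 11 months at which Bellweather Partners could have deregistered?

Months below $8,000: January 2018, March 2018, July 2018, August 2018, September 2018, October 2018, November 2018.
Longest run of consecutive months below the threshold: 5.
5 ≥ 4, so Bellweather Partners became eligible.

Yes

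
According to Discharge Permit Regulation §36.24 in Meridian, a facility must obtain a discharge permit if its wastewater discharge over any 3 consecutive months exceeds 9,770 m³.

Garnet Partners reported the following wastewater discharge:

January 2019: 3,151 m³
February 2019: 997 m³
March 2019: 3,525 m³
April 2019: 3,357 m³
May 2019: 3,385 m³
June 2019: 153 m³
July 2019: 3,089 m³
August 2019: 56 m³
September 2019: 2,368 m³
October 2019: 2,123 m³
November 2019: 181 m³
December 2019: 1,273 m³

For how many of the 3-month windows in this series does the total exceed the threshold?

January 2019–March 2019: 3,151 m³ + 997 m³ + 3,525 m³ = 7,673 m³ (under)
February 2019–April 2019: 997 m³ + 3,525 m³ + 3,357 m³ = 7,879 m³ (under)
March 2019–May 2019: 3,525 m³ + 3,357 m³ + 3,385 m³ = 10,267 m³ (over)
April 2019–June 2019: 3,357 m³ + 3,385 m³ + 153 m³ = 6,895 m³ (under)
May 2019–July 2019: 3,385 m³ + 153 m³ + 3,089 m³ = 6,627 m³ (under)
June 2019–August 2019: 153 m³ + 3,089 m³ + 56 m³ = 3,298 m³ (under)
July 2019–September 2019: 3,089 m³ + 56 m³ + 2,368 m³ = 5,513 m³ (under)
August 2019–October 2019: 56 m³ + 2,368 m³ + 2,123 m³ = 4,547 m³ (under)
September 2019–November 2019: 2,368 m³ + 2,123 m³ + 181 m³ = 4,672 m³ (under)
October 2019–December 2019: 2,123 m³ + 181 m³ + 1,273 m³ = 3,577 m³ (under)
1 window exceeds the threshold.

1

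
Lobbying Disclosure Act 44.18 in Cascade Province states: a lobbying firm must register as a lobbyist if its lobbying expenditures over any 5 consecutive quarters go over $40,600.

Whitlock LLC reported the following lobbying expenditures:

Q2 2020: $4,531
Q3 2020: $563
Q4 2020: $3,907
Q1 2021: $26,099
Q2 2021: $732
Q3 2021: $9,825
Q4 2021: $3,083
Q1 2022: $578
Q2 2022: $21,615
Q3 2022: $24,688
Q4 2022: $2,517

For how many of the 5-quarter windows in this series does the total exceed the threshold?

Q2 2020–Q2 2021: $4,531 + $563 + $3,907 + $26,099 + $732 = $35,832 (under)
Q3 2020–Q3 2021: $563 + $3,907 + $26,099 + $732 + $9,825 = $41,126 (over)
Q4 2020–Q4 2021: $3,907 + $26,099 + $732 + $9,825 + $3,083 = $43,646 (over)
Q1 2021–Q1 2022: $26,099 + $732 + $9,825 + $3,083 + $578 = $40,317 (under)
Q2 2021–Q2 2022: $732 + $9,825 + $3,083 + $578 + $21,615 = $35,833 (under)
Q3 2021–Q3 2022: $9,825 + $3,083 + $578 + $21,615 + $24,688 = $59,789 (over)
Q4 2021–Q4 2022: $3,083 + $578 + $21,615 + $24,688 + $2,517 = $52,481 (over)
4 windows exceed the threshold.

4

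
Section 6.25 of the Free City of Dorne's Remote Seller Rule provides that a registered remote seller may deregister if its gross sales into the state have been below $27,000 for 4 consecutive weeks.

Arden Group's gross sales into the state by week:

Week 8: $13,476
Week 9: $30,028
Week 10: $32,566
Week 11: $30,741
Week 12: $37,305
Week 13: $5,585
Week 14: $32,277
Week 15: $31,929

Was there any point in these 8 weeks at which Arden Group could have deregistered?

Weeks below $27,000: Week 8, Week 13.
Longest run of consecutive weeks below the threshold: 1.
1 < 4, so Arden Group never became eligible.

No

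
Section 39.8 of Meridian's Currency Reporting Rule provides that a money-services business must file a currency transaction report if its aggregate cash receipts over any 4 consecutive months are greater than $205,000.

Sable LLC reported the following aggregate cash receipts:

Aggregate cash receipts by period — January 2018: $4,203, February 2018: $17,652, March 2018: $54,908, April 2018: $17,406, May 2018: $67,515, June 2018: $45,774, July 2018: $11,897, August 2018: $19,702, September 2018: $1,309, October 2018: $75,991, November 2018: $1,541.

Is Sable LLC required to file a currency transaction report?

January 2018–April 2018: $4,203 + $17,652 + $54,908 + $17,406 = $94,169 (under)
February 2018–May 2018: $17,652 + $54,908 + $17,406 + $67,515 = $157,481 (under)
March 2018–June 2018: $54,908 + $17,406 + $67,515 + $45,774 = $185,603 (under)
April 2018–July 2018: $17,406 + $67,515 + $45,774 + $11,897 = $142,592 (under)
May 2018–August 2018: $67,515 + $45,774 + $11,897 + $19,702 = $144,888 (under)
June 2018–September 2018: $45,774 + $11,897 + $19,702 + $1,309 = $78,682 (under)
July 2018–October 2018: $11,897 + $19,702 + $1,309 + $75,991 = $108,899 (under)
August 2018–November 2018: $19,702 + $1,309 + $75,991 + $1,541 = $98,543 (under)
No window exceeds $205,000.

No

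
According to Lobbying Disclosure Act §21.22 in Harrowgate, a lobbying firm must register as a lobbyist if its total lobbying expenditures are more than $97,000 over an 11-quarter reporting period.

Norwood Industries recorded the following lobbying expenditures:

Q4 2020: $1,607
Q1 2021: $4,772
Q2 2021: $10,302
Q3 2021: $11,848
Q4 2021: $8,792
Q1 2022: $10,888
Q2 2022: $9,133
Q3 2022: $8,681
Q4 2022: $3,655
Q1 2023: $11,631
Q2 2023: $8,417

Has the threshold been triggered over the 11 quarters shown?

Total lobbying expenditures: $1,607 + $4,772 + $10,302 + $11,848 + $8,792 + $10,888 + $9,133 + $8,681 + $3,655 + $11,631 + $8,417 = $89,726.
$89,726 ≤ $97,000, so the threshold is not exceeded.

No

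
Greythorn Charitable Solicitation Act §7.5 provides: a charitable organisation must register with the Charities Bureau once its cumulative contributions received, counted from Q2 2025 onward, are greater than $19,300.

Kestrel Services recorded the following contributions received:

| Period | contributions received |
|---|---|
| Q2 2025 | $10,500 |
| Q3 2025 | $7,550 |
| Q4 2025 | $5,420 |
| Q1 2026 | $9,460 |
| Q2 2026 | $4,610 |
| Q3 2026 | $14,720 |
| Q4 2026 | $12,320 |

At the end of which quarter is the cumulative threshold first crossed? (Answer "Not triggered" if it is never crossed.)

Through Q2 2025: $10,500
Through Q3 2025: $18,050
Through Q4 2025: $23,470 ← exceeds threshold

Q4 2025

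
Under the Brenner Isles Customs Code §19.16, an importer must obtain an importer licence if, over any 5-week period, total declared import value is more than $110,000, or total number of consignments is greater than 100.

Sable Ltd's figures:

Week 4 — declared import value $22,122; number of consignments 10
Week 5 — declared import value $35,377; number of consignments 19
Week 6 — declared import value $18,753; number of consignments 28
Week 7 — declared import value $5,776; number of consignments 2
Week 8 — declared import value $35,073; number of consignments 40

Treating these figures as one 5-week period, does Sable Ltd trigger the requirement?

Yes

Total declared import value: $22,122 + $35,377 + $18,753 + $5,776 + $35,073 = $117,101 (> $110,000).
Total number of consignments: 10 + 19 + 28 + 2 + 40 = 99 (≤ 100).
The test is 'or': at least one threshold is exceeded.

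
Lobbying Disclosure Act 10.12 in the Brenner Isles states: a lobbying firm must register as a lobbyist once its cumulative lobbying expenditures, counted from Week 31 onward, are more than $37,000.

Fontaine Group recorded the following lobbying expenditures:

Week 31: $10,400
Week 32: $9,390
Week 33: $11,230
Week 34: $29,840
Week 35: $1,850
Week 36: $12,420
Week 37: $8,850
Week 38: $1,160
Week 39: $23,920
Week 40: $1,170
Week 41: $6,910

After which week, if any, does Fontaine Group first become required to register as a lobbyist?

Week 34

Through Week 31: $10,400
Through Week 32: $19,790
Through Week 33: $31,020
Through Week 34: $60,860 ← exceeds threshold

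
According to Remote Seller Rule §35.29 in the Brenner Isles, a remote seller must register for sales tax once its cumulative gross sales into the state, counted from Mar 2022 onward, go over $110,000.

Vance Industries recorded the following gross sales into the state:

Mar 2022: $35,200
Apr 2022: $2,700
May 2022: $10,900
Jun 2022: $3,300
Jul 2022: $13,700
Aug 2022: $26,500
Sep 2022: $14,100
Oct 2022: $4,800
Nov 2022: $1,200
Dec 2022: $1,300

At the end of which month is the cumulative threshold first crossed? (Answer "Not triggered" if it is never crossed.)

Through Mar 2022: $35,200
Through Apr 2022: $37,900
Through May 2022: $48,800
Through Jun 2022: $52,100
Through Jul 2022: $65,800
Through Aug 2022: $92,300
Through Sep 2022: $106,400
Through Oct 2022: $111,200 ← exceeds threshold

Oct 2022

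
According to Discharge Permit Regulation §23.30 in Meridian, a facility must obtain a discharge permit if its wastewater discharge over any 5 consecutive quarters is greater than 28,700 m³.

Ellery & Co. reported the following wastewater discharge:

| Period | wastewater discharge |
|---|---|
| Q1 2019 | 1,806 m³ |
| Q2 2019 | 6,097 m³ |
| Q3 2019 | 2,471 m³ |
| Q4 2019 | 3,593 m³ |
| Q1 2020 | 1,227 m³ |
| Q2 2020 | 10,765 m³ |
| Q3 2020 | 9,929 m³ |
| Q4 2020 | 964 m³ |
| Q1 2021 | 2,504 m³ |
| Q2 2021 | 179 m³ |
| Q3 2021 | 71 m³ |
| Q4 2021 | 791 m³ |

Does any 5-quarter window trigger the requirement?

Q1 2019–Q1 2020: 1,806 m³ + 6,097 m³ + 2,471 m³ + 3,593 m³ + 1,227 m³ = 15,194 m³ (under)
Q2 2019–Q2 2020: 6,097 m³ + 2,471 m³ + 3,593 m³ + 1,227 m³ + 10,765 m³ = 24,153 m³ (under)
Q3 2019–Q3 2020: 2,471 m³ + 3,593 m³ + 1,227 m³ + 10,765 m³ + 9,929 m³ = 27,985 m³ (under)
Q4 2019–Q4 2020: 3,593 m³ + 1,227 m³ + 10,765 m³ + 9,929 m³ + 964 m³ = 26,478 m³ (under)
Q1 2020–Q1 2021: 1,227 m³ + 10,765 m³ + 9,929 m³ + 964 m³ + 2,504 m³ = 25,389 m³ (under)
Q2 2020–Q2 2021: 10,765 m³ + 9,929 m³ + 964 m³ + 2,504 m³ + 179 m³ = 24,341 m³ (under)
Q3 2020–Q3 2021: 9,929 m³ + 964 m³ + 2,504 m³ + 179 m³ + 71 m³ = 13,647 m³ (under)
Q4 2020–Q4 2021: 964 m³ + 2,504 m³ + 179 m³ + 71 m³ + 791 m³ = 4,509 m³ (under)
No window exceeds 28,700 m³.

No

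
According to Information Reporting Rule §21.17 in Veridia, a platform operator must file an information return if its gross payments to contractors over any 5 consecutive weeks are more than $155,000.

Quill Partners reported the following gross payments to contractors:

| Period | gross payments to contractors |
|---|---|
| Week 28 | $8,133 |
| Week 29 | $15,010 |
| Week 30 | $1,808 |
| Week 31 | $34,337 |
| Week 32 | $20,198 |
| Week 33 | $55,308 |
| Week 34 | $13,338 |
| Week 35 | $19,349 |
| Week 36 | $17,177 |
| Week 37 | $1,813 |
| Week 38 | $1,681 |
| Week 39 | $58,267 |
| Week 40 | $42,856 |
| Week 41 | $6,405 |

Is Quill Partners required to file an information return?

No

Week 28–Week 32: $8,133 + $15,010 + $1,808 + $34,337 + $20,198 = $79,486 (under)
Week 29–Week 33: $15,010 + $1,808 + $34,337 + $20,198 + $55,308 = $126,661 (under)
Week 30–Week 34: $1,808 + $34,337 + $20,198 + $55,308 + $13,338 = $124,989 (under)
Week 31–Week 35: $34,337 + $20,198 + $55,308 + $13,338 + $19,349 = $142,530 (under)
Week 32–Week 36: $20,198 + $55,308 + $13,338 + $19,349 + $17,177 = $125,370 (under)
Week 33–Week 37: $55,308 + $13,338 + $19,349 + $17,177 + $1,813 = $106,985 (under)
Week 34–Week 38: $13,338 + $19,349 + $17,177 + $1,813 + $1,681 = $53,358 (under)
Week 35–Week 39: $19,349 + $17,177 + $1,813 + $1,681 + $58,267 = $98,287 (under)
Week 36–Week 40: $17,177 + $1,813 + $1,681 + $58,267 + $42,856 = $121,794 (under)
Week 37–Week 41: $1,813 + $1,681 + $58,267 + $42,856 + $6,405 = $111,022 (under)
No window exceeds $155,000.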